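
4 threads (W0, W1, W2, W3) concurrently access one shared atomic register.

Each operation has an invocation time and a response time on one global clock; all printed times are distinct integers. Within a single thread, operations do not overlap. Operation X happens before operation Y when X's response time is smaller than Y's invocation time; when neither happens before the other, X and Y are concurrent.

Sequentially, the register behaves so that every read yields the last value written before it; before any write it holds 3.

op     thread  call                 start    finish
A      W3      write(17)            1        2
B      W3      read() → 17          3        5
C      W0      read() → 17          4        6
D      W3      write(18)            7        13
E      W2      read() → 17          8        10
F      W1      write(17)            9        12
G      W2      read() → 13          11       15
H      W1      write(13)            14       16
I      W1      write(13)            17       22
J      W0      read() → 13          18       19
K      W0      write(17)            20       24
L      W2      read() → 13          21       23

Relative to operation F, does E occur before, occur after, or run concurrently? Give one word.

E spans [8,10], F spans [9,12]
the intervals overlap in both directions

concurrent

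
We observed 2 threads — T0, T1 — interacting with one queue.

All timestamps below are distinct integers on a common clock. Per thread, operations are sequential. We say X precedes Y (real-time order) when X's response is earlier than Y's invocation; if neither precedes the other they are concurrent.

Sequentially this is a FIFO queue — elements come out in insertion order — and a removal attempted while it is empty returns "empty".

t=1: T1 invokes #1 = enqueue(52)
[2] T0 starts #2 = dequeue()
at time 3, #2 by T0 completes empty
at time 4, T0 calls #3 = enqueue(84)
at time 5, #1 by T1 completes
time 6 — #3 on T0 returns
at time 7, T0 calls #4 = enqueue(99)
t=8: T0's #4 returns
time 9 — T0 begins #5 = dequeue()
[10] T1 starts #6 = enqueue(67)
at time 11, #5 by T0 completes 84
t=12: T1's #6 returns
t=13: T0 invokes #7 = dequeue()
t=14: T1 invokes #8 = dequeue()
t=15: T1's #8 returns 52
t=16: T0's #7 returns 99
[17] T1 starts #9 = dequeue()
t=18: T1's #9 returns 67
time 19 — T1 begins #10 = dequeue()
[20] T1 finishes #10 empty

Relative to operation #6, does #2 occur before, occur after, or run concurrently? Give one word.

#2 spans [2,3], #6 spans [10,12]
resp(#2)=3 < inv(#6)=10

before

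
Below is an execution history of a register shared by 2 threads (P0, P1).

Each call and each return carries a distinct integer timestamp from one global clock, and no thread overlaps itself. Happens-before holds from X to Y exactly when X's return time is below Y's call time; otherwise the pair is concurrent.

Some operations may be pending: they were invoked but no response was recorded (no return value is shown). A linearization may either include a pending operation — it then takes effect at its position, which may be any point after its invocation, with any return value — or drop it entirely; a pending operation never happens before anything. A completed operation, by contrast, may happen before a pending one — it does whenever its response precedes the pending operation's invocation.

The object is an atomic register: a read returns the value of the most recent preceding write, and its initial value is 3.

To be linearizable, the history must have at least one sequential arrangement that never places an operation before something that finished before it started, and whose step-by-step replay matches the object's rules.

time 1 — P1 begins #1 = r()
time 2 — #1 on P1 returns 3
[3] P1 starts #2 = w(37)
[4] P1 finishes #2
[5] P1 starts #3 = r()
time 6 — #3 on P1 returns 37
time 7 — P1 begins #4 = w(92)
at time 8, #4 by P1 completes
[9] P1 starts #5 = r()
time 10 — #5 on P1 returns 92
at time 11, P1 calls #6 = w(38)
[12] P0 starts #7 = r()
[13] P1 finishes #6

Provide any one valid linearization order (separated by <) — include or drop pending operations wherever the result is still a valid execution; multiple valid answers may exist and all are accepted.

after step 1 (#1 r() → 3): value 3
after step 2 (#2 w(37)): value 37
after step 3 (#3 r() → 37): value 37
after step 4 (#4 w(92)): value 92
after step 5 (#5 r() → 92): value 92
after step 6 (#6 w(38)): value 38

#1 < #2 < #3 < #4 < #5 < #6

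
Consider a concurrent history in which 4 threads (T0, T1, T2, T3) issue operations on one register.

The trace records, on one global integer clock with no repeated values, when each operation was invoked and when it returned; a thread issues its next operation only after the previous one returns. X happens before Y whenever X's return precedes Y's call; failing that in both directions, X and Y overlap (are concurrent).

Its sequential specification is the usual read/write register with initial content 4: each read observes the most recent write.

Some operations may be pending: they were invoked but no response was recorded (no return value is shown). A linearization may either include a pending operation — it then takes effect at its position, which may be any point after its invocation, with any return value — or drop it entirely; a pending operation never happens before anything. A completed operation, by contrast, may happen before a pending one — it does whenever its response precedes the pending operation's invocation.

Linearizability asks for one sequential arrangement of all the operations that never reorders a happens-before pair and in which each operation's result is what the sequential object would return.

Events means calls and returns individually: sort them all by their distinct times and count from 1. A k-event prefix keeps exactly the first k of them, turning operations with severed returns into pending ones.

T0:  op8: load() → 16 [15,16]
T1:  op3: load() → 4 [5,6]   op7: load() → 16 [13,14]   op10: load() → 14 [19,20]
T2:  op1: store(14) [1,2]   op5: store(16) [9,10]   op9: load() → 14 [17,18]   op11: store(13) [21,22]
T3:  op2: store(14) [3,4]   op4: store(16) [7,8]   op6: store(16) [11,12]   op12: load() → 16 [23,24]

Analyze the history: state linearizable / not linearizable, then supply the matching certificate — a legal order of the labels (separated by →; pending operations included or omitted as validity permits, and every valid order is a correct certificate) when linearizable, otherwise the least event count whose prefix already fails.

not linearizable — minimal violating prefix: 6 events

prefix check: 1..5 passes, 1..6 fails once op3's time-6 response joins
exhaustive check: the 3 completed register ops admit one real-time order; illegal
take op1, op2, op3: step 3 already fails, because op3 load() → 4 cannot occur there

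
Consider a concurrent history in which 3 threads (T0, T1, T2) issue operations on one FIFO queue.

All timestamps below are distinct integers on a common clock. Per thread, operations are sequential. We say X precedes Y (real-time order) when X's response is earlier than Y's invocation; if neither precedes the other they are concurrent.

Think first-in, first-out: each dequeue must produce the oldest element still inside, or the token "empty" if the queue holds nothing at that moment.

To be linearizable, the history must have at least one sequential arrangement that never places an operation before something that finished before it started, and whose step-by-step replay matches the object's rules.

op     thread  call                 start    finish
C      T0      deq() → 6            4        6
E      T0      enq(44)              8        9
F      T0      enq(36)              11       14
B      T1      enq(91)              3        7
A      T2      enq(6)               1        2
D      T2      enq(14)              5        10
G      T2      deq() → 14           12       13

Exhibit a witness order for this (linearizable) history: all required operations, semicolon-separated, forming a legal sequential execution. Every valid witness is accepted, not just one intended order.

A; C; D; B; E; F; G

step 1: A enq(6) — queue <6>
step 2: C deq() → 6 — queue <>
step 3: D enq(14) — queue <14>
step 4: B enq(91) — queue <14,91>
step 5: E enq(44) — queue <14,91,44>
step 6: F enq(36) — queue <14,91,44,36>
step 7: G deq() → 14 — queue <91,44,36>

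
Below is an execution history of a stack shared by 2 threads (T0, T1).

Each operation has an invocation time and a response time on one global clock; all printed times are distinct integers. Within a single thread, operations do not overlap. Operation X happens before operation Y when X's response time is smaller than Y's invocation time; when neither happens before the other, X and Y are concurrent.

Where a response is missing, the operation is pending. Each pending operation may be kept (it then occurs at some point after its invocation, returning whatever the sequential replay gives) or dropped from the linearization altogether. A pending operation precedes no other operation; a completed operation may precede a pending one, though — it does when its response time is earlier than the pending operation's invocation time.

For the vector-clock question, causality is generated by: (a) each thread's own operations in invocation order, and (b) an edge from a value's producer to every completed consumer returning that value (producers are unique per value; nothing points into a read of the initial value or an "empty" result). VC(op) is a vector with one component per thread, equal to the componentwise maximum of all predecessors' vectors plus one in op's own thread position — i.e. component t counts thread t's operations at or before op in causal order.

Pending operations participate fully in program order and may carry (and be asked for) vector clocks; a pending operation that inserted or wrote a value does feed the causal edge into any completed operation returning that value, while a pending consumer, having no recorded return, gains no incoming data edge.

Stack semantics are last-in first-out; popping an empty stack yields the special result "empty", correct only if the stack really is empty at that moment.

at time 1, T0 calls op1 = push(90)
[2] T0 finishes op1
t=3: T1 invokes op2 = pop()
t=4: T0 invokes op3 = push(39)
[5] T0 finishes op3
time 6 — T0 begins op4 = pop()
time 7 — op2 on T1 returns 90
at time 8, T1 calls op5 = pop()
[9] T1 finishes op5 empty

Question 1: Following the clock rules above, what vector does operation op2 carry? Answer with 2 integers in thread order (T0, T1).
root op op1, invoked 1: fresh clock plus T0's own tick → (1, 0)
merge at op2 (invoked 3): VC(op1)=(1, 0), own-thread bump on T1 → (1, 1)
merge at op3 (invoked 4): VC(op1)=(1, 0), own-thread bump on T0 → (2, 0)
merge at op5 (invoked 8): VC(op2)=(1, 1), own-thread bump on T1 → (1, 2)
merge at op4 (invoked 6): VC(op3)=(2, 0), own-thread bump on T0 → (3, 0)
target: VC(op2) = (1, 1)

(1, 1)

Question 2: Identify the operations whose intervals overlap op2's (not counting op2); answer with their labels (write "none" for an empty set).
overlap test against op2 [3,7]: concurrent iff the interval meets 3..7
op1 [1,2]: before
op3 [4,5]: concurrent
op4 [6,…): concurrent
op5 [8,9]: after

op3, op4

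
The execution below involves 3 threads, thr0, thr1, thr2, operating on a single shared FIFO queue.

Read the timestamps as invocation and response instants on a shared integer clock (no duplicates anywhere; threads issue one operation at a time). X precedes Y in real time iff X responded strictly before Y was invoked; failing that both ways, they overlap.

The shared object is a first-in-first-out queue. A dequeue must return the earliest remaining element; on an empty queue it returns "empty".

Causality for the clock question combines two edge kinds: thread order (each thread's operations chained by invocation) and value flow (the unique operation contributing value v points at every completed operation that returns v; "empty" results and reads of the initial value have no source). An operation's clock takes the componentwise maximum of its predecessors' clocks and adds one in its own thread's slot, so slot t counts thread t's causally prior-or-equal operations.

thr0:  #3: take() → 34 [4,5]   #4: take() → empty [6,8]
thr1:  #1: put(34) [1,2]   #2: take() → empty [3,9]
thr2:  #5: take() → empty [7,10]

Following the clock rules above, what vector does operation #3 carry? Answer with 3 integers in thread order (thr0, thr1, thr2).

no predecessors for #5 (invoked 7): thr2 increments from zero → (0, 0, 1)
no predecessors for #1 (invoked 1): thr1 increments from zero → (0, 1, 0)
invoked at 3, #2 merges VC(#1)=(0, 1, 0) and bumps thr1's slot → (0, 2, 0)
invoked at 4, #3 merges VC(#1)=(0, 1, 0) and bumps thr0's slot → (1, 1, 0)
invoked at 6, #4 merges VC(#3)=(1, 1, 0) and bumps thr0's slot → (2, 1, 0)
target: VC(#3) = (1, 1, 0)

(1, 1, 0)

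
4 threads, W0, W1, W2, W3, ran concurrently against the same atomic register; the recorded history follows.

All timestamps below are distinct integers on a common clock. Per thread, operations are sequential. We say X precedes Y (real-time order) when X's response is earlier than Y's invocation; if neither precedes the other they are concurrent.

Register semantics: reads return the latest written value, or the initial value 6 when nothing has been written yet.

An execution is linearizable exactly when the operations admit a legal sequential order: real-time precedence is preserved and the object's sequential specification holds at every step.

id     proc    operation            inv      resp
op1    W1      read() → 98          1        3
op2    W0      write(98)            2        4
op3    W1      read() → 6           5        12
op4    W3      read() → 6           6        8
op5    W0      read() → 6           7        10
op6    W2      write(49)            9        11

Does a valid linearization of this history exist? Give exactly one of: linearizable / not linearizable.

not linearizable

cut after 7 events: linearizable; cut after 8 events (op4 responds, time 8): not linearizable
3 completed operations, 2 real-time-consistent orders — every atomic register replay fails
every completion of the 2 pending operations (op3, op5) was checked; none linearizes
one such order, op1, op2, op4 (pending dropped), breaks at step 1 where op1 read() → 98 is illegal
one such order, op2, op1, op4 (pending dropped), breaks at step 3 where op4 read() → 6 is illegal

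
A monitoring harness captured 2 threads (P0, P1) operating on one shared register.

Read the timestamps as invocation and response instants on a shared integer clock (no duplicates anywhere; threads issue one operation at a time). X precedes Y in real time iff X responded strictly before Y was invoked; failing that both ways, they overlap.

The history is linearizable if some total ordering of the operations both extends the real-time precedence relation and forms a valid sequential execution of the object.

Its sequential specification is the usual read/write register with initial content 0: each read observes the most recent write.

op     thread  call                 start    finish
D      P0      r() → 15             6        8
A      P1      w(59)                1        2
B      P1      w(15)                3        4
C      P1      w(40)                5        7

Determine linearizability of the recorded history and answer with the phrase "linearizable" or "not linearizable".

linearizable

a witness: A, B, D, C
after step 1 (A w(59)): value 59
after step 2 (B w(15)): value 15
after step 3 (D r() → 15): value 15
after step 4 (C w(40)): value 40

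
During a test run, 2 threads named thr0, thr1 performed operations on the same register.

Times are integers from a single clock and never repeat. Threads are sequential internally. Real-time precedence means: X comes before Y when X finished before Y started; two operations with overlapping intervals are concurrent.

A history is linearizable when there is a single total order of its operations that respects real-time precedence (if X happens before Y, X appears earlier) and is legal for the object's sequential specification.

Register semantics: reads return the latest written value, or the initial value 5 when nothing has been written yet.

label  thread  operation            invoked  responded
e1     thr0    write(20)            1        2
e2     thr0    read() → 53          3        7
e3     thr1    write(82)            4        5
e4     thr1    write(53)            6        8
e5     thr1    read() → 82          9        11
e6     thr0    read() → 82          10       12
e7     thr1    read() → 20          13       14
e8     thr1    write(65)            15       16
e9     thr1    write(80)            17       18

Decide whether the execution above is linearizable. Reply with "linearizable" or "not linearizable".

prefix check: 1..10 passes, 1..11 fails once e5's time-11 response joins
5 completed operations, 3 real-time-consistent orders — every register replay fails
no escape via the 1 pending operation (e6): every completion choice fails
for example e1, e2, e3, e4, e5 (pending dropped) fails at step 2: e2 read() → 53 is not legal there
for example e1, e3, e2, e4, e5 (pending dropped) fails at step 3: e2 read() → 53 is not legal there

not linearizable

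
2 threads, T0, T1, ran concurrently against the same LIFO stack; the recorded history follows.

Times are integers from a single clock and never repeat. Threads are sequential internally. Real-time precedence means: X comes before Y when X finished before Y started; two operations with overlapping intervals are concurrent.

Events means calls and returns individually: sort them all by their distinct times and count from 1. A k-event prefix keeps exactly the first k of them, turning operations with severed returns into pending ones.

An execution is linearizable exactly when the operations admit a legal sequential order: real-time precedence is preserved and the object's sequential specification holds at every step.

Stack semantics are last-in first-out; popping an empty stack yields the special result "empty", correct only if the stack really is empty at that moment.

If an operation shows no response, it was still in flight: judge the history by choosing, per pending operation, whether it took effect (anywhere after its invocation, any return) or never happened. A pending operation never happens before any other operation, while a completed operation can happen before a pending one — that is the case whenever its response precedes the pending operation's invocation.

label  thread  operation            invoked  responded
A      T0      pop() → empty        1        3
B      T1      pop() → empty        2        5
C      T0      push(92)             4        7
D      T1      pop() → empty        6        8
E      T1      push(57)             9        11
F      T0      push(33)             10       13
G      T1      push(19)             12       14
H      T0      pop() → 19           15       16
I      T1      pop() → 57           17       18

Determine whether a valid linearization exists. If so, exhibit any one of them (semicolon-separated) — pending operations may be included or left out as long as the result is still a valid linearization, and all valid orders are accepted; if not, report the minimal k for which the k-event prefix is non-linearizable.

linearizable — witness: A; B; D; C; F; E; G; H; I

1. A pop() → empty, leaving stack <>
2. B pop() → empty, leaving stack <>
3. D pop() → empty, leaving stack <>
4. C push(92), leaving stack <92>
5. F push(33), leaving stack <92,33>
6. E push(57), leaving stack <92,33,57>
7. G push(19), leaving stack <92,33,57,19>
8. H pop() → 19, leaving stack <92,33,57>
9. I pop() → 57, leaving stack <92,33>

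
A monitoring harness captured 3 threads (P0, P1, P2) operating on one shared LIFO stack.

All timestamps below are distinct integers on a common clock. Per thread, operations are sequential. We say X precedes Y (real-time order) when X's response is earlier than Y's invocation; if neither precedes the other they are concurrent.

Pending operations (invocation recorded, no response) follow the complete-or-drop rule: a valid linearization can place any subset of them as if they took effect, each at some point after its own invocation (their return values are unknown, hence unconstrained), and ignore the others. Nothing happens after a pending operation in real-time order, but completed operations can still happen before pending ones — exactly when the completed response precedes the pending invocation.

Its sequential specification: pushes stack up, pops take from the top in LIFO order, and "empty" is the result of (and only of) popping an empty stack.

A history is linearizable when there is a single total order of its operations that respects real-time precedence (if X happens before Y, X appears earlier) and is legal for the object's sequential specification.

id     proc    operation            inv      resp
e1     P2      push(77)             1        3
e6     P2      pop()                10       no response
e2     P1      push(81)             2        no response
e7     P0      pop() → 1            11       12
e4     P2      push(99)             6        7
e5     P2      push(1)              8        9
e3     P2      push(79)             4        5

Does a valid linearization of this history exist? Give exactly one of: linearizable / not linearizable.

one valid linearization: e1, e2, e3, e4, e5, e7
after step 1 (e1 push(77)): stack <77>
after step 2 (e2 push(81) (pending, included)): stack <77,81>
after step 3 (e3 push(79)): stack <77,81,79>
after step 4 (e4 push(99)): stack <77,81,79,99>
after step 5 (e5 push(1)): stack <77,81,79,99,1>
after step 6 (e7 pop() → 1): stack <77,81,79,99>

linearizable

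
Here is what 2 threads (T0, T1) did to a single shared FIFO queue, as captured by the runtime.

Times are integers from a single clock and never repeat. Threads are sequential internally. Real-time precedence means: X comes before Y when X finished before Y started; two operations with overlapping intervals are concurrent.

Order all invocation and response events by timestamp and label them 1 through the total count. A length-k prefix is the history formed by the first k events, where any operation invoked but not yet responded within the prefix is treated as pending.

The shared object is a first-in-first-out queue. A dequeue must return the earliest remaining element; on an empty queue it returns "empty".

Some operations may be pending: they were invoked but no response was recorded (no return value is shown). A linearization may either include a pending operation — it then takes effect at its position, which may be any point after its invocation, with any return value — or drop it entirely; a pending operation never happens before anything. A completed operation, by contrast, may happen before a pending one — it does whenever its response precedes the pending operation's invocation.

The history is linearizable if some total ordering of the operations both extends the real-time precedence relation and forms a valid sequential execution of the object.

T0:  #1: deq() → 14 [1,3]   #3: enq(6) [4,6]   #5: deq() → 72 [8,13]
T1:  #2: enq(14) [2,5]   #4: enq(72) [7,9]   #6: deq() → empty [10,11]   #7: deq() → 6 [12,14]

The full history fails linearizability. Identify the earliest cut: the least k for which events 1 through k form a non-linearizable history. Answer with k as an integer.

11

events 1..10 are still linearizable — one witness is #2, #1, #3, #4:
1. #2 enq(14), leaving queue <14>
2. #1 deq() → 14, leaving queue <>
3. #3 enq(6), leaving queue <6>
4. #4 enq(72), leaving queue <6,72>
with event 11 included (#6 responding at time 11), all real-time-consistent orders fail
no completion choice of the 1 pending operation (#5) rescues it — every subset was tried
for example #1, #2, #3, #4, #6 (pending dropped) fails at step 1: #1 deq() → 14 is not legal there
for example #1, #3, #2, #4, #6 (pending dropped) fails at step 1: #1 deq() → 14 is not legal there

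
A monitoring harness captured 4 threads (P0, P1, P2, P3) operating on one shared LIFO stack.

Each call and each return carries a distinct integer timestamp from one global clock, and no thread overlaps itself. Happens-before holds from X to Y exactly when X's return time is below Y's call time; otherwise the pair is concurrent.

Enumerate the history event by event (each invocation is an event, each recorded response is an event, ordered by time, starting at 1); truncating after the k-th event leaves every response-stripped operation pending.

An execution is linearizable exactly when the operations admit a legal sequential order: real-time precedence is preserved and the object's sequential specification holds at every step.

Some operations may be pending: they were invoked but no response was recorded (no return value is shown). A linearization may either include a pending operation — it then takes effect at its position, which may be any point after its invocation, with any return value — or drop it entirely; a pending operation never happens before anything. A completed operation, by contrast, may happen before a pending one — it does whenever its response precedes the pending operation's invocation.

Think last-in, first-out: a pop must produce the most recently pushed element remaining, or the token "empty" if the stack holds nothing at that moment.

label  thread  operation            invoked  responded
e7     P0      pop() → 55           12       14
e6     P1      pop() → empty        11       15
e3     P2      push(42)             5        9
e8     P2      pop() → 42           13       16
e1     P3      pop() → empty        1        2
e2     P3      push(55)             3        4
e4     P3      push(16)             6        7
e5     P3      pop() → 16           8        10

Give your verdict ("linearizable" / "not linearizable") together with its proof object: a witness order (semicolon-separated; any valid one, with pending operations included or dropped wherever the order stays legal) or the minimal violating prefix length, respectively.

step 1: e1 pop() → empty — stack <>
step 2: e2 push(55) — stack <55>
step 3: e3 push(42) — stack <55,42>
step 4: e4 push(16) — stack <55,42,16>
step 5: e5 pop() → 16 — stack <55,42>
step 6: e8 pop() → 42 — stack <55>
step 7: e7 pop() → 55 — stack <>
step 8: e6 pop() → empty — stack <>

linearizable — witness: e1; e2; e3; e4; e5; e8; e7; e6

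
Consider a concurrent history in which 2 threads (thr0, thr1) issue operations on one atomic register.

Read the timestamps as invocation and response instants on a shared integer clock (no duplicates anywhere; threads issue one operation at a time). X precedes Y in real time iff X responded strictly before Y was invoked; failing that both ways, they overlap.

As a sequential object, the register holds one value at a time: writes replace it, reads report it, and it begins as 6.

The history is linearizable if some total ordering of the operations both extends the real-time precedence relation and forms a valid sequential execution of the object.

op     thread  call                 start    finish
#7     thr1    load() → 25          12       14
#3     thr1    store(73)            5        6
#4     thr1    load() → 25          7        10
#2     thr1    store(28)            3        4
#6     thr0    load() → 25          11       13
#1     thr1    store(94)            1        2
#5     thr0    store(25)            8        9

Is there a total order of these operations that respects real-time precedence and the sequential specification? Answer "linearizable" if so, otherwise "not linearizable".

a witness: #1, #2, #3, #5, #4, #6, #7
1. #1 store(94), leaving value 94
2. #2 store(28), leaving value 28
3. #3 store(73), leaving value 73
4. #5 store(25), leaving value 25
5. #4 load() → 25, leaving value 25
6. #6 load() → 25, leaving value 25
7. #7 load() → 25, leaving value 25

linearizable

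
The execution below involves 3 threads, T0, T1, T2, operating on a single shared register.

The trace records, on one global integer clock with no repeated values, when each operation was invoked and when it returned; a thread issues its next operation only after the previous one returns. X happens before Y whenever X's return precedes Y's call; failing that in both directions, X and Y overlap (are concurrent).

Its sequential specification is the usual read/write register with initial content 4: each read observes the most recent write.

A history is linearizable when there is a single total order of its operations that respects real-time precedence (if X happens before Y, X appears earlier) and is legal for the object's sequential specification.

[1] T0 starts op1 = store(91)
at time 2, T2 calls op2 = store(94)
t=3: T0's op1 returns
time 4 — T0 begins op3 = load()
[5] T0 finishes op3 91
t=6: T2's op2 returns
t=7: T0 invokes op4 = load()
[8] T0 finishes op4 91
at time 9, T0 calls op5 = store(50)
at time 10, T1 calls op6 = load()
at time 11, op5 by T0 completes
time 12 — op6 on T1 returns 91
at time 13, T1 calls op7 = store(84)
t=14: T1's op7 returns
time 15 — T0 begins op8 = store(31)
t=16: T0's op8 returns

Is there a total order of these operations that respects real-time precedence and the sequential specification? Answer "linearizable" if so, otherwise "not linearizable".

linearizable

a witness: op2, op1, op3, op4, op6, op5, op7, op8
step 1: op2 store(94) — value 94
step 2: op1 store(91) — value 91
step 3: op3 load() → 91 — value 91
step 4: op4 load() → 91 — value 91
step 5: op6 load() → 91 — value 91
step 6: op5 store(50) — value 50
step 7: op7 store(84) — value 84
step 8: op8 store(31) — value 31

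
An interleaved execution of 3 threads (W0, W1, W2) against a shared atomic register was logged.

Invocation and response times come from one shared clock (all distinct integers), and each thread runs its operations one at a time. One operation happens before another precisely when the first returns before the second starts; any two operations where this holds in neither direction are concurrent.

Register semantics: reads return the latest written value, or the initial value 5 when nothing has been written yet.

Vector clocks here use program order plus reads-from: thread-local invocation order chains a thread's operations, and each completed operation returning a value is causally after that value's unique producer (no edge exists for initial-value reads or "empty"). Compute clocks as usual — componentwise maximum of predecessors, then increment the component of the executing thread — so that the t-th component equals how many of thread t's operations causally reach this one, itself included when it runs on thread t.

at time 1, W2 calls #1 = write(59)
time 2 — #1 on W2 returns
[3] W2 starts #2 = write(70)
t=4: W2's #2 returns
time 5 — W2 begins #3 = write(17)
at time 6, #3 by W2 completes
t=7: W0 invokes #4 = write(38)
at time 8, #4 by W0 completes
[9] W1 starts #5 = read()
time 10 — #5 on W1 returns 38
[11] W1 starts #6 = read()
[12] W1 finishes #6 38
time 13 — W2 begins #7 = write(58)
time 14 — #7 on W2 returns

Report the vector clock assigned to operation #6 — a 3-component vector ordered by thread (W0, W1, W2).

invoked at 1, #1 has no predecessors; its own W2 bump gives (0, 0, 1)
invoked at 7, #4 has no predecessors; its own W0 bump gives (1, 0, 0)
merge at #2 (invoked 3): VC(#1)=(0, 0, 1), own-thread bump on W2 → (0, 0, 2)
merge at #5 (invoked 9): VC(#4)=(1, 0, 0), own-thread bump on W1 → (1, 1, 0)
merge at #3 (invoked 5): VC(#2)=(0, 0, 2), own-thread bump on W2 → (0, 0, 3)
merge at #6 (invoked 11): VC(#4)=(1, 0, 0), VC(#5)=(1, 1, 0), own-thread bump on W1 → (1, 2, 0)
merge at #7 (invoked 13): VC(#3)=(0, 0, 3), own-thread bump on W2 → (0, 0, 4)
target: VC(#6) = (1, 2, 0)

(1, 2, 0)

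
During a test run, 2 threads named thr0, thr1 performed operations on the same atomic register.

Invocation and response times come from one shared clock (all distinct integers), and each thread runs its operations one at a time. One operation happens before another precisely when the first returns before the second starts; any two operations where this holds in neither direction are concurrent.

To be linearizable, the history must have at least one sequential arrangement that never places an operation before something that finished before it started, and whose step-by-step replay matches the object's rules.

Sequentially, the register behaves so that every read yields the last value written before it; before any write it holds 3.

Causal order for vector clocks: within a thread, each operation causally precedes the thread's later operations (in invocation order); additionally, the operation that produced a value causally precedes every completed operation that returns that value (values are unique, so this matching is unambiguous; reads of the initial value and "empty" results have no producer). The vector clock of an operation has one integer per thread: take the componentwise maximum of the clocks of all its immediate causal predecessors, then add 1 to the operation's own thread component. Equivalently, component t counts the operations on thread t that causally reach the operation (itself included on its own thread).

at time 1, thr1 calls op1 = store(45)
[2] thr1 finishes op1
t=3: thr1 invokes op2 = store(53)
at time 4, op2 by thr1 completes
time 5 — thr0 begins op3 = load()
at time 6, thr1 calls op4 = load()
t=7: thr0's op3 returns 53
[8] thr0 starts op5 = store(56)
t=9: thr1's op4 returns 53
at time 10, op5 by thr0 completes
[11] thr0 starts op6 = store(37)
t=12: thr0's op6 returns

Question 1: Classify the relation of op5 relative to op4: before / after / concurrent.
op5 spans [8,10], op4 spans [6,9]
the intervals overlap in both directions

concurrent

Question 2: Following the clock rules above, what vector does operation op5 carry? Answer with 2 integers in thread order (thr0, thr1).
no predecessors for op1 (invoked 1): thr1 increments from zero → (0, 1)
VC(op2, invoked at 3): max of VC(op1)=(0, 1), then +1 on thread thr1 → (0, 2)
VC(op4, invoked at 6): max of VC(op2)=(0, 2), then +1 on thread thr1 → (0, 3)
VC(op3, invoked at 5): max of VC(op2)=(0, 2), then +1 on thread thr0 → (1, 2)
VC(op5, invoked at 8): max of VC(op3)=(1, 2), then +1 on thread thr0 → (2, 2)
VC(op6, invoked at 11): max of VC(op5)=(2, 2), then +1 on thread thr0 → (3, 2)
target: VC(op5) = (2, 2)

(2, 2)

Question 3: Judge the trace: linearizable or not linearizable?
a witness: op1, op2, op3, op4, op5, op6
after step 1 (op1 store(45)): value 45
after step 2 (op2 store(53)): value 53
after step 3 (op3 load() → 53): value 53
after step 4 (op4 load() → 53): value 53
after step 5 (op5 store(56)): value 56
after step 6 (op6 store(37)): value 37

linearizable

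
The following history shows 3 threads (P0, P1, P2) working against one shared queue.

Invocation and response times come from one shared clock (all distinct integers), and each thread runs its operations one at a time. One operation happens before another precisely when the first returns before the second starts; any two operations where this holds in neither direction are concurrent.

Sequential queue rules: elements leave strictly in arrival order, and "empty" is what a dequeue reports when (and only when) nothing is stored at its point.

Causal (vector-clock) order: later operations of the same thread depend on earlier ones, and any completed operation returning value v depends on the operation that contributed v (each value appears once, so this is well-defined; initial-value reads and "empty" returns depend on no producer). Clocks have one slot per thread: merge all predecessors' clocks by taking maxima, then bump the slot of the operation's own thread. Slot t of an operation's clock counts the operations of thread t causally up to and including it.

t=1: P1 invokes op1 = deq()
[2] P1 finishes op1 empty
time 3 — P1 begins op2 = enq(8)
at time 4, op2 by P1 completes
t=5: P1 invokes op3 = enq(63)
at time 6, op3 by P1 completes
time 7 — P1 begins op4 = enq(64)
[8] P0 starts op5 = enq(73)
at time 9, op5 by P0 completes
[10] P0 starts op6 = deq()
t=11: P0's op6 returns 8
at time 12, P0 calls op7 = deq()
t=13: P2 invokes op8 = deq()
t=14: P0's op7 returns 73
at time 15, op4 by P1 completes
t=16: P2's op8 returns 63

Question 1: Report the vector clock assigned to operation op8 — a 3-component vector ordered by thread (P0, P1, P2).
Answer: (0, 3, 1)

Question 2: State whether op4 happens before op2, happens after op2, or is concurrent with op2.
Answer: after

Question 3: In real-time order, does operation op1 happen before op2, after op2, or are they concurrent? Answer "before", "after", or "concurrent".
Answer: before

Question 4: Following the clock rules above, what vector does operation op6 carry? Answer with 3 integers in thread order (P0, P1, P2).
Answer: (2, 2, 0)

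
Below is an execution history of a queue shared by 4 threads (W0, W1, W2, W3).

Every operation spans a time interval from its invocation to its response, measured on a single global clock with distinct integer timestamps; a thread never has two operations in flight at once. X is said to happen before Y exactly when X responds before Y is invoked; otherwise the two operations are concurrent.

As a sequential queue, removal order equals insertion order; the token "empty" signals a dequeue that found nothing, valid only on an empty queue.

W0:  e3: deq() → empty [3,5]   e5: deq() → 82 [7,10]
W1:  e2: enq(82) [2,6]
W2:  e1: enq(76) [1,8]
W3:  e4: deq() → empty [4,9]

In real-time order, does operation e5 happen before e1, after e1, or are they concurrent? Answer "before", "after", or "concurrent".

e5 spans [7,10], e1 spans [1,8]
the intervals overlap in both directions

concurrent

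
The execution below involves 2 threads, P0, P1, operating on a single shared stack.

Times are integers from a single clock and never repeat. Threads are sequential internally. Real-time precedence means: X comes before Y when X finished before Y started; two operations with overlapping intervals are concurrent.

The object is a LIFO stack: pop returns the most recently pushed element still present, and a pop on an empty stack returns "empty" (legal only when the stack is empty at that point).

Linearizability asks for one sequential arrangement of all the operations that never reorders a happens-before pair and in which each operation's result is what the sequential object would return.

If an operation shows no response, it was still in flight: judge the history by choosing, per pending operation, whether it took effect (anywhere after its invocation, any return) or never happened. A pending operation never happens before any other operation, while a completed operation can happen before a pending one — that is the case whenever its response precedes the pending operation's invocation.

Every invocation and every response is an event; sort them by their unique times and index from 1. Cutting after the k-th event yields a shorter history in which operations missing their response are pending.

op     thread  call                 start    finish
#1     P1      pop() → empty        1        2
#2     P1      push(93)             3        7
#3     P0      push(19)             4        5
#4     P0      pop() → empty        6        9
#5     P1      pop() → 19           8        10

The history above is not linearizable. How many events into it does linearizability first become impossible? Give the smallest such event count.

events 1..8 are still linearizable — one witness is #1, #2, #3:
step 1: #1 pop() → empty — stack <>
step 2: #2 push(93) — stack <93>
step 3: #3 push(19) — stack <93,19>
include event 9 — #4 responding at 9 — and every candidate order breaks
every completion of the 1 pending operation (#5) was checked; none linearizes
e.g. #1, #2, #3, #4 (pending dropped): illegal at step 4, since #4 pop() → empty cannot apply there
e.g. #1, #3, #2, #4 (pending dropped): illegal at step 4, since #4 pop() → empty cannot apply there

9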